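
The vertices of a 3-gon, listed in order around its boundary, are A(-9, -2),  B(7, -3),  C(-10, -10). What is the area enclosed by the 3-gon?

64.5

Apply Gauss's area formula: 2A = Σ (x_i·y_{i+1} − x_{i+1}·y_i), indices taken mod 3.
Cross-terms: 41, -100, -70  ⇒  Σ = -129
Area = |Σ|/2 = 64.5.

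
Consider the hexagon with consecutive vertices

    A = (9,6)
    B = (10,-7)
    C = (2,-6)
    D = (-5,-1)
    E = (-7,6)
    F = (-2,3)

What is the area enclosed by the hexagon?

143

Cross-terms: -123, -46, -32, -37, -9, -39  ⇒  Σ = -286
Area = |Σ|/2 = 143.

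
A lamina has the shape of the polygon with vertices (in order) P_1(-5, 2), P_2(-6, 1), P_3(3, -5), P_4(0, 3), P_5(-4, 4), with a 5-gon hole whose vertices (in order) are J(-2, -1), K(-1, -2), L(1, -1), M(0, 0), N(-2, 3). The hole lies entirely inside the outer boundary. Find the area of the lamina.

26.5

Outer boundary:
Cross-terms: 7, 27, 9, 12, 12  ⇒  Σ = 67
Area = |Σ|/2 = 33.5.
Hole:
Apply the surveyor's formula: 2A = Σ (x_i·y_{i+1} − x_{i+1}·y_i), indices taken mod 5.
Cross-terms: 3, 3, 0, 0, 8  ⇒  Σ = 14
Area = |Σ|/2 = 7.
Net area = 33.5 − 7 = 26.5.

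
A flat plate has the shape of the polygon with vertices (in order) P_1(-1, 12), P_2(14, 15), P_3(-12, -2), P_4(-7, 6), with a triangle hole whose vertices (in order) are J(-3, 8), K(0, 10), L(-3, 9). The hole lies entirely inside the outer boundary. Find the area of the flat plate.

96

Outer boundary:
Cross-terms: -183, 152, -86, -78  ⇒  Σ = -195
Area = |Σ|/2 = 97.5.
Hole:
J→K: (-3)(10) − (0)(8) = -30
K→L: (0)(9) − (-3)(10) = 30
L→J: (-3)(8) − (-3)(9) = 3
Σ = 3
Area = |Σ|/2 = 1.5.
Net area = 97.5 − 1.5 = 96.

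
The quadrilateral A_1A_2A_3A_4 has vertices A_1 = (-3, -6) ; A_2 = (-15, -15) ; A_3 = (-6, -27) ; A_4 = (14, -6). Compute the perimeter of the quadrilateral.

|A_1A_2| = √((-12)² + (-9)²) = √225 = 15
|A_2A_3| = √((9)² + (-12)²) = √225 = 15
|A_3A_4| = √((20)² + (21)²) = √841 = 29
|A_4A_1| = √((-17)² + (0)²) = √289 = 17
Perimeter = 15 + 15 + 29 + 17 = 76.

76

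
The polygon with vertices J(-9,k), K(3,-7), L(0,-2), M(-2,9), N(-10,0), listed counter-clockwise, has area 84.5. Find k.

-2

Write out the shoelace sum; only the two edges meeting at J involve k:
2·Area = [((-10)·k − (-9)·0) + ((-9)·(-7) − 3·k)] + 80
       = -13·k + 143 = 169
⇒ k = -2.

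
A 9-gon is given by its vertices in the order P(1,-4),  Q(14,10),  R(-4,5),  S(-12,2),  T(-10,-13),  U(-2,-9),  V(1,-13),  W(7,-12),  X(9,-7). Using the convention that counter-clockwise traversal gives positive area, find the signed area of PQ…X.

306

Apply the shoelace formula: 2A = Σ (x_i·y_{i+1} − x_{i+1}·y_i), indices taken mod 9.
Σ = (66) + (110) + (52) + (176) + (64) + (35) + (79) + (59) + (-29) = 612
Signed area = Σ/2 = 306 (positive ⇒ counter-clockwise traversal).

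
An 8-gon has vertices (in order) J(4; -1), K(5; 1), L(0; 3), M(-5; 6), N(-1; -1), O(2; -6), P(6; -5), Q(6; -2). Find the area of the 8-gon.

52

Apply Gauss's area formula: 2A = Σ (x_i·y_{i+1} − x_{i+1}·y_i), indices taken mod 8.
Cross-terms: 9, 15, 15, 11, 8, 26, 18, 2  ⇒  Σ = 104
Area = |Σ|/2 = 52.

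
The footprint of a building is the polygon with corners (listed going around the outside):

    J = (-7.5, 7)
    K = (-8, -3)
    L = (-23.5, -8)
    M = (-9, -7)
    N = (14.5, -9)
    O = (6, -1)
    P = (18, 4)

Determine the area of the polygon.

Cross-terms: 78.5, -6.5, 92.5, 182.5, 39.5, 42, 156  ⇒  Σ = 584.5
Area = |Σ|/2 = 292.25.

292.25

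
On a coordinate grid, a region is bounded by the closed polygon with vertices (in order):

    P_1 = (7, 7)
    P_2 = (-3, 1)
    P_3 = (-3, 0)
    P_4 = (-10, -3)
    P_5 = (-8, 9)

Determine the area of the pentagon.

96.5

Σ = (28) + (3) + (9) + (-114) + (-119) = -193
Area = |Σ|/2 = 96.5.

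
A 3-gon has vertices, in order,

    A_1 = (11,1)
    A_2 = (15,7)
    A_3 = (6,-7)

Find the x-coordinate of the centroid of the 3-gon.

32/3

Apply the shoelace (surveyor's) formula. First the cross-terms c_i = x_i·y_{i+1} − x_{i+1}·y_i:
  62, -147, 83  ⇒  2A = -2, A = -1.
Then Σ (x_i + x_{i+1})·c_i = -64, so x̄ = -64 / (6·(-1)) = 32/3.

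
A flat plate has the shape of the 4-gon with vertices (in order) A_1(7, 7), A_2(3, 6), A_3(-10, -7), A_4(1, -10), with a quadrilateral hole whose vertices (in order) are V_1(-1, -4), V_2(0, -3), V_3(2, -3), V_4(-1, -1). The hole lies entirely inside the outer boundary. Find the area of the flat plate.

118.5

Outer boundary:
Apply Gauss's area formula: 2A = Σ (x_i·y_{i+1} − x_{i+1}·y_i), indices taken mod 4.
A_1→A_2: (7)(6) − (3)(7) = 21
A_2→A_3: (3)(-7) − (-10)(6) = 39
A_3→A_4: (-10)(-10) − (1)(-7) = 107
A_4→A_1: (1)(7) − (7)(-10) = 77
Σ = 244
Area = |Σ|/2 = 122.
Hole:
Apply Gauss's area formula: 2A = Σ (x_i·y_{i+1} − x_{i+1}·y_i), indices taken mod 4.
Cross-terms: 3, 6, -5, 3  ⇒  Σ = 7
Area = |Σ|/2 = 3.5.
Net area = 122 − 3.5 = 118.5.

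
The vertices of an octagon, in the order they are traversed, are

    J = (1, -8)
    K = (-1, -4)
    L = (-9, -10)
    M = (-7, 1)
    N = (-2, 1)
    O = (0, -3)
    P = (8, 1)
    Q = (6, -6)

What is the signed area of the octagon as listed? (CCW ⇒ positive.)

Σ = (-12) + (-26) + (-79) + (-5) + (6) + (24) + (-54) + (-42) = -188
Signed area = Σ/2 = -94 (negative ⇒ clockwise traversal).

-94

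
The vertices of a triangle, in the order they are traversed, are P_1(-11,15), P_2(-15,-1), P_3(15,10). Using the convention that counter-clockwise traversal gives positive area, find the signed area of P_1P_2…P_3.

218

Apply the shoelace (surveyor's) formula: 2A = Σ (x_i·y_{i+1} − x_{i+1}·y_i), indices taken mod 3.
Σ = (236) + (-135) + (335) = 436
Signed area = Σ/2 = 218 (positive ⇒ counter-clockwise traversal).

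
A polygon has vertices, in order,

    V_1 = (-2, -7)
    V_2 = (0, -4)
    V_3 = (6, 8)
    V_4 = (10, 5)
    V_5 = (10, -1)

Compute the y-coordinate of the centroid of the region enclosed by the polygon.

0.68

Apply the surveyor's formula. First the cross-terms c_i = x_i·y_{i+1} − x_{i+1}·y_i:
  8, 24, -50, -60, -72  ⇒  2A = -150, A = -75.
Then Σ (y_i + y_{i+1})·c_i = -306, so ȳ = -306 / (6·(-75)) = 0.68.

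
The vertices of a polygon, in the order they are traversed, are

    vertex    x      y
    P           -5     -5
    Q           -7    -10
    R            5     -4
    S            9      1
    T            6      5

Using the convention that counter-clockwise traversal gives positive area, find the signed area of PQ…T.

84

Apply the shoelace formula: 2A = Σ (x_i·y_{i+1} − x_{i+1}·y_i), indices taken mod 5.
P→Q: (-5)(-10) − (-7)(-5) = 15
Q→R: (-7)(-4) − (5)(-10) = 78
R→S: (5)(1) − (9)(-4) = 41
S→T: (9)(5) − (6)(1) = 39
T→P: (6)(-5) − (-5)(5) = -5
Σ = 168
Signed area = Σ/2 = 84 (positive ⇒ counter-clockwise traversal).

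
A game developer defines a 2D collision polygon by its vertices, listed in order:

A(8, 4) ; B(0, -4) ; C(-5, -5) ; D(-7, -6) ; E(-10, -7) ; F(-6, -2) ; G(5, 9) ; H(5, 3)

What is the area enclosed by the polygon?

Apply Gauss's area formula: 2A = Σ (x_i·y_{i+1} − x_{i+1}·y_i), indices taken mod 8.
A→B: (8)(-4) − (0)(4) = -32
B→C: (0)(-5) − (-5)(-4) = -20
C→D: (-5)(-6) − (-7)(-5) = -5
D→E: (-7)(-7) − (-10)(-6) = -11
E→F: (-10)(-2) − (-6)(-7) = -22
F→G: (-6)(9) − (5)(-2) = -44
G→H: (5)(3) − (5)(9) = -30
H→A: (5)(4) − (8)(3) = -4
Σ = -168
Area = |Σ|/2 = 84.

84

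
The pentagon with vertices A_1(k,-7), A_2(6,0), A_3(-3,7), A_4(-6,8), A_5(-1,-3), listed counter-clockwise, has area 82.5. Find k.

The doubled signed area Σ (x_i y_{i+1} − x_{i+1} y_i) is linear in k.
With k=0 it equals 135; the coefficient of k is 3 (from the two edges through A_1).
So 3·k + 135 = 2·82.5 = 165 ⇒ k = 10.

10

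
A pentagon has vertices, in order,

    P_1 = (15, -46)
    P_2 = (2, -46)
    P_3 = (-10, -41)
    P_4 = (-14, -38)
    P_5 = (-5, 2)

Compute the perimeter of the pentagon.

|P_1P_2| = √((-13)² + (0)²) = √169 = 13
|P_2P_3| = √((-12)² + (5)²) = √169 = 13
|P_3P_4| = √((-4)² + (3)²) = √25 = 5
|P_4P_5| = √((9)² + (40)²) = √1681 = 41
|P_5P_1| = √((20)² + (-48)²) = √2704 = 52
Perimeter = 13 + 13 + 5 + 41 + 52 = 124.

124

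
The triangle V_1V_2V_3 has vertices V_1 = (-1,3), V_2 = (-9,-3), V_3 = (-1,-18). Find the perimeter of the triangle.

|V_1V_2| = √((-8)² + (-6)²) = √100 = 10
|V_2V_3| = √((8)² + (-15)²) = √289 = 17
|V_3V_1| = √((0)² + (21)²) = √441 = 21
Perimeter = 10 + 17 + 21 = 48.

48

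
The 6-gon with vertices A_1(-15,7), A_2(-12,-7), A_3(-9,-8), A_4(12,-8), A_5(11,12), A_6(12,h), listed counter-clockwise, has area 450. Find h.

13

Write out the shoelace sum; only the two edges meeting at A_6 involve h:
2·Area = [(11·h − 12·12) + (12·7 − (-15)·h)] + 622
       = 26·h + 562 = 900
⇒ h = 13.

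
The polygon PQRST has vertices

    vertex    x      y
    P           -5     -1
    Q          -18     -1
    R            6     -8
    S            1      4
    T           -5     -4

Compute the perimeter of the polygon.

|PQ| = √((-13)² + (0)²) = √169 = 13
|QR| = √((24)² + (-7)²) = √625 = 25
|RS| = √((-5)² + (12)²) = √169 = 13
|ST| = √((-6)² + (-8)²) = √100 = 10
|TP| = √((0)² + (3)²) = √9 = 3
Perimeter = 13 + 25 + 13 + 10 + 3 = 64.

64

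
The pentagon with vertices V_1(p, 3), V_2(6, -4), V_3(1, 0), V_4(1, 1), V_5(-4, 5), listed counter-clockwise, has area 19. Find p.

-6

The doubled signed area Σ (x_i y_{i+1} − x_{i+1} y_i) is linear in p.
With p=0 it equals -16; the coefficient of p is -9 (from the two edges through V_1).
So -9·p + -16 = 2·19 = 38 ⇒ p = -6.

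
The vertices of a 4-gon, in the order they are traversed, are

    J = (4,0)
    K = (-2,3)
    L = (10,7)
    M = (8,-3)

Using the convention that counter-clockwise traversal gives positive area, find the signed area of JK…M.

Apply Gauss's area formula: 2A = Σ (x_i·y_{i+1} − x_{i+1}·y_i), indices taken mod 4.
Σ = (12) + (-44) + (-86) + (12) = -106
Signed area = Σ/2 = -53 (negative ⇒ clockwise traversal).

-53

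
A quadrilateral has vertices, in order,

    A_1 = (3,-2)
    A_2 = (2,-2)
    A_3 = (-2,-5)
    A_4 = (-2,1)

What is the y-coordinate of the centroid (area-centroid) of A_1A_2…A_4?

-17/9

Apply the surveyor's formula. First the cross-terms c_i = x_i·y_{i+1} − x_{i+1}·y_i:
  -2, -14, -12, 1  ⇒  2A = -27, A = -13.5.
Then Σ (y_i + y_{i+1})·c_i = 153, so ȳ = 153 / (6·(-13.5)) = -17/9.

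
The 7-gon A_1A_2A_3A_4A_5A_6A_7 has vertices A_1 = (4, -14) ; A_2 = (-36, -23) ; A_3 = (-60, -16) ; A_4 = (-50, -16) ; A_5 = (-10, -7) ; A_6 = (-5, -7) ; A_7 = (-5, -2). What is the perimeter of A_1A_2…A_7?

|A_1A_2| = √((-40)² + (-9)²) = √1681 = 41
|A_2A_3| = √((-24)² + (7)²) = √625 = 25
|A_3A_4| = √((10)² + (0)²) = √100 = 10
|A_4A_5| = √((40)² + (9)²) = √1681 = 41
|A_5A_6| = √((5)² + (0)²) = √25 = 5
|A_6A_7| = √((0)² + (5)²) = √25 = 5
|A_7A_1| = √((9)² + (-12)²) = √225 = 15
Perimeter = 41 + 25 + 10 + 41 + 5 + 5 + 15 = 142.

142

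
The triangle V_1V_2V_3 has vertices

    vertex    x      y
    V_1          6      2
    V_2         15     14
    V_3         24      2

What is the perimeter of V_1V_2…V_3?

|V_1V_2| = √((9)² + (12)²) = √225 = 15
|V_2V_3| = √((9)² + (-12)²) = √225 = 15
|V_3V_1| = √((-18)² + (0)²) = √324 = 18
Perimeter = 15 + 15 + 18 = 48.

48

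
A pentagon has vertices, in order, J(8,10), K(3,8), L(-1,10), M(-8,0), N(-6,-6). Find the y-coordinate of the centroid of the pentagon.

Apply the shoelace formula. First the cross-terms c_i = x_i·y_{i+1} − x_{i+1}·y_i:
  34, 38, 80, 48, -12  ⇒  2A = 188, A = 94.
Then Σ (y_i + y_{i+1})·c_i = 1760, so ȳ = 1760 / (6·94) = 440/141.

440/141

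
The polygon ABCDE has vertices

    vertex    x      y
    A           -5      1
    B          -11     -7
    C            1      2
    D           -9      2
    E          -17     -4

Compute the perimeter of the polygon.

58

|AB| = √((-6)² + (-8)²) = √100 = 10
|BC| = √((12)² + (9)²) = √225 = 15
|CD| = √((-10)² + (0)²) = √100 = 10
|DE| = √((-8)² + (-6)²) = √100 = 10
|EA| = √((12)² + (5)²) = √169 = 13
Perimeter = 10 + 15 + 10 + 10 + 13 = 58.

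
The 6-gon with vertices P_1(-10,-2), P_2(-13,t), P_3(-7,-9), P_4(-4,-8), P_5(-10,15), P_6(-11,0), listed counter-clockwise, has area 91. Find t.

The doubled signed area Σ (x_i y_{i+1} − x_{i+1} y_i) is linear in t.
With t=0 it equals 158; the coefficient of t is -3 (from the two edges through P_2).
So -3·t + 158 = 2·91 = 182 ⇒ t = -8.

-8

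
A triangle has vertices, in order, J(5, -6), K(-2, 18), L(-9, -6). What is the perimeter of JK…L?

64

|JK| = √((-7)² + (24)²) = √625 = 25
|KL| = √((-7)² + (-24)²) = √625 = 25
|LJ| = √((14)² + (0)²) = √196 = 14
Perimeter = 25 + 25 + 14 = 64.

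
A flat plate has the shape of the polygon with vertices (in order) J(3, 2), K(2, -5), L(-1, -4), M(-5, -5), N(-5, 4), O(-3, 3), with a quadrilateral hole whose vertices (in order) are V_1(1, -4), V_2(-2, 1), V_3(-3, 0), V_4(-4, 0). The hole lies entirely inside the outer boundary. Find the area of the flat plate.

Outer boundary:
Σ = (-19) + (-13) + (-15) + (-45) + (-3) + (-15) = -110
Area = |Σ|/2 = 55.
Hole:
Apply the shoelace formula: 2A = Σ (x_i·y_{i+1} − x_{i+1}·y_i), indices taken mod 4.
Σ = (-7) + (3) + (0) + (16) = 12
Area = |Σ|/2 = 6.
Net area = 55 − 6 = 49.

49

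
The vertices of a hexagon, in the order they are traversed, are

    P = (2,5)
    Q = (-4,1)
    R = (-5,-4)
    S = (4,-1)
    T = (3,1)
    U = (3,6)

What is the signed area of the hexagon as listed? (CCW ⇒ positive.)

44.5

Apply Gauss's area formula: 2A = Σ (x_i·y_{i+1} − x_{i+1}·y_i), indices taken mod 6.
Σ = (22) + (21) + (21) + (7) + (15) + (3) = 89
Signed area = Σ/2 = 44.5 (positive ⇒ counter-clockwise traversal).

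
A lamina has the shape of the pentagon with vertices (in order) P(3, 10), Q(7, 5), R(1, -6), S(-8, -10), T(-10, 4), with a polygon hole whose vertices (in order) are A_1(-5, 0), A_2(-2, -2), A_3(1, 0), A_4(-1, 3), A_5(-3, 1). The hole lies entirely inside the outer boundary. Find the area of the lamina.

Outer boundary:
Apply Gauss's area formula: 2A = Σ (x_i·y_{i+1} − x_{i+1}·y_i), indices taken mod 5.
P→Q: (3)(5) − (7)(10) = -55
Q→R: (7)(-6) − (1)(5) = -47
R→S: (1)(-10) − (-8)(-6) = -58
S→T: (-8)(4) − (-10)(-10) = -132
T→P: (-10)(10) − (3)(4) = -112
Σ = -404
Area = |Σ|/2 = 202.
Hole:
Apply the shoelace formula: 2A = Σ (x_i·y_{i+1} − x_{i+1}·y_i), indices taken mod 5.
Cross-terms: 10, 2, 3, 8, 5  ⇒  Σ = 28
Area = |Σ|/2 = 14.
Net area = 202 − 14 = 188.

188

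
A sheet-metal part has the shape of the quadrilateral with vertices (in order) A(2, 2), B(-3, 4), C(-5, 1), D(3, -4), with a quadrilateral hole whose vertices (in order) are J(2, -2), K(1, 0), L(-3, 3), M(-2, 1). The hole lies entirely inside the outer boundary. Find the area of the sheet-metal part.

Outer boundary:
Cross-terms: 14, 17, 17, 14  ⇒  Σ = 62
Area = |Σ|/2 = 31.
Hole:
Apply the surveyor's formula: 2A = Σ (x_i·y_{i+1} − x_{i+1}·y_i), indices taken mod 4.
Cross-terms: 2, 3, 3, 2  ⇒  Σ = 10
Area = |Σ|/2 = 5.
Net area = 31 − 5 = 26.

26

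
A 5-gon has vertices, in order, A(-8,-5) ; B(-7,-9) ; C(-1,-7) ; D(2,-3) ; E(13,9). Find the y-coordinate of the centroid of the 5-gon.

-479/237

Apply Gauss's area formula. First the cross-terms c_i = x_i·y_{i+1} − x_{i+1}·y_i:
  37, 40, 17, 57, 7  ⇒  2A = 158, A = 79.
Then Σ (y_i + y_{i+1})·c_i = -958, so ȳ = -958 / (6·79) = -479/237.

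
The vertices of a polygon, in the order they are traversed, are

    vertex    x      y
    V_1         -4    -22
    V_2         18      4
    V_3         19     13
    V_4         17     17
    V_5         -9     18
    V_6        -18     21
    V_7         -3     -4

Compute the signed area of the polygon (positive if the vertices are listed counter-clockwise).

Σ = (380) + (158) + (102) + (459) + (135) + (135) + (50) = 1419
Signed area = Σ/2 = 709.5 (positive ⇒ counter-clockwise traversal).

709.5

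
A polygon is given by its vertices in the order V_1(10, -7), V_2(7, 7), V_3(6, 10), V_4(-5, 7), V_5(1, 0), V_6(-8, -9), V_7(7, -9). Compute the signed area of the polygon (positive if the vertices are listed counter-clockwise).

Apply the shoelace formula: 2A = Σ (x_i·y_{i+1} − x_{i+1}·y_i), indices taken mod 7.
V_1→V_2: (10)(7) − (7)(-7) = 119
V_2→V_3: (7)(10) − (6)(7) = 28
V_3→V_4: (6)(7) − (-5)(10) = 92
V_4→V_5: (-5)(0) − (1)(7) = -7
V_5→V_6: (1)(-9) − (-8)(0) = -9
V_6→V_7: (-8)(-9) − (7)(-9) = 135
V_7→V_1: (7)(-7) − (10)(-9) = 41
Σ = 399
Signed area = Σ/2 = 199.5 (positive ⇒ counter-clockwise traversal).

199.5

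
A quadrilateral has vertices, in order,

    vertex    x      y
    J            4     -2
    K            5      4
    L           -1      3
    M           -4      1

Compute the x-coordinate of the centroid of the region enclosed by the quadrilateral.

Apply the shoelace formula. First the cross-terms c_i = x_i·y_{i+1} − x_{i+1}·y_i:
  26, 19, 11, 4  ⇒  2A = 60, A = 30.
Then Σ (x_i + x_{i+1})·c_i = 255, so x̄ = 255 / (6·30) = 17/12.

17/12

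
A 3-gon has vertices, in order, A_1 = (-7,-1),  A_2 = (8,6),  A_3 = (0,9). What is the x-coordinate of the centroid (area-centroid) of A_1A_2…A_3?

Apply the surveyor's formula. First the cross-terms c_i = x_i·y_{i+1} − x_{i+1}·y_i:
  -34, 72, 63  ⇒  2A = 101, A = 50.5.
Then Σ (x_i + x_{i+1})·c_i = 101, so x̄ = 101 / (6·50.5) = 1/3.

1/3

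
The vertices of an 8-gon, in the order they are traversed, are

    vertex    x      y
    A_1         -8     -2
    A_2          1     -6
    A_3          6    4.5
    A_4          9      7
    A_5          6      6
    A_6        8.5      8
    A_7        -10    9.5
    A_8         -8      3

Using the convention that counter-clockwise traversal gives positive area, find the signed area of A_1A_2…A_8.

173.875

Apply Gauss's area formula: 2A = Σ (x_i·y_{i+1} − x_{i+1}·y_i), indices taken mod 8.
Σ = (50) + (40.5) + (1.5) + (12) + (-3) + (160.75) + (46) + (40) = 347.75
Signed area = Σ/2 = 173.875 (positive ⇒ counter-clockwise traversal).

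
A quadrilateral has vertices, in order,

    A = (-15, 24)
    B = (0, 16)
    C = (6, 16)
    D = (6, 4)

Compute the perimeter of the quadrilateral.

|AB| = √((15)² + (-8)²) = √289 = 17
|BC| = √((6)² + (0)²) = √36 = 6
|CD| = √((0)² + (-12)²) = √144 = 12
|DA| = √((-21)² + (20)²) = √841 = 29
Perimeter = 17 + 6 + 12 + 29 = 64.

64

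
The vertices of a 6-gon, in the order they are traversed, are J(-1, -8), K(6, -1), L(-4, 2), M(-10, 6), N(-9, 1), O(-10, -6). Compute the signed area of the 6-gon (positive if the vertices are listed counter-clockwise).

117.5

Apply Gauss's area formula: 2A = Σ (x_i·y_{i+1} − x_{i+1}·y_i), indices taken mod 6.
Σ = (49) + (8) + (-4) + (44) + (64) + (74) = 235
Signed area = Σ/2 = 117.5 (positive ⇒ counter-clockwise traversal).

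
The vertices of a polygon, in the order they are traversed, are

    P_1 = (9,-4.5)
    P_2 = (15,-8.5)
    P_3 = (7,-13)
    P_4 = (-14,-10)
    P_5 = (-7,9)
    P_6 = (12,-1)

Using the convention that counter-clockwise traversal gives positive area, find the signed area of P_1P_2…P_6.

Apply the shoelace (surveyor's) formula: 2A = Σ (x_i·y_{i+1} − x_{i+1}·y_i), indices taken mod 6.
Σ = (-9) + (-135.5) + (-252) + (-196) + (-101) + (-45) = -738.5
Signed area = Σ/2 = -369.25 (negative ⇒ clockwise traversal).

-369.25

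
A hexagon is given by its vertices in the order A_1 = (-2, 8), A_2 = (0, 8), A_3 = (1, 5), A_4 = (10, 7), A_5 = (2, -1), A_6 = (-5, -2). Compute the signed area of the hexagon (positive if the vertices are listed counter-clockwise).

Σ = (-16) + (-8) + (-43) + (-24) + (-9) + (-44) = -144
Signed area = Σ/2 = -72 (negative ⇒ clockwise traversal).

-72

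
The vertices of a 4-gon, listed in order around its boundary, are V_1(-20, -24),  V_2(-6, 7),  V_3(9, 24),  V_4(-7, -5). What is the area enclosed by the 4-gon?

150

Σ = (-284) + (-207) + (123) + (68) = -300
Area = |Σ|/2 = 150.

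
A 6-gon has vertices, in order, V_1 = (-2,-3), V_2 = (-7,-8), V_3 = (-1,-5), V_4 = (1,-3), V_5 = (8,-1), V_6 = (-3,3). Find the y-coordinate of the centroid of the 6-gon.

-410/267

Apply the surveyor's formula. First the cross-terms c_i = x_i·y_{i+1} − x_{i+1}·y_i:
  -5, 27, 8, 23, 21, 15  ⇒  2A = 89, A = 44.5.
Then Σ (y_i + y_{i+1})·c_i = -410, so ȳ = -410 / (6·44.5) = -410/267.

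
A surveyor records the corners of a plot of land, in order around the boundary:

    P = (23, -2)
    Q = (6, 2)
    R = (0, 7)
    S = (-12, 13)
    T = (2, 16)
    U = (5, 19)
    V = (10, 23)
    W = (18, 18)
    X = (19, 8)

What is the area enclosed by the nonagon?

Σ = (58) + (42) + (84) + (-218) + (-42) + (-75) + (-234) + (-198) + (-222) = -805
Area = |Σ|/2 = 402.5.

402.5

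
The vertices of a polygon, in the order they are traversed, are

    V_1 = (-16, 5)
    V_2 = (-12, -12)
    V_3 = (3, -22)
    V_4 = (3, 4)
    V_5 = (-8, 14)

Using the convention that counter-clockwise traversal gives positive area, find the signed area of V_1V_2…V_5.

Apply the surveyor's formula: 2A = Σ (x_i·y_{i+1} − x_{i+1}·y_i), indices taken mod 5.
Cross-terms: 252, 300, 78, 74, 184  ⇒  Σ = 888
Signed area = Σ/2 = 444 (positive ⇒ counter-clockwise traversal).

444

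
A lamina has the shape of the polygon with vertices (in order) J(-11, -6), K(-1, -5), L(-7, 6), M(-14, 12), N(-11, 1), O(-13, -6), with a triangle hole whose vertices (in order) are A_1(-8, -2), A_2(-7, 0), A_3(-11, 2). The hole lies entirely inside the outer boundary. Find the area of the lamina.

103.5

Outer boundary:
Apply the surveyor's formula: 2A = Σ (x_i·y_{i+1} − x_{i+1}·y_i), indices taken mod 6.
Σ = (49) + (-41) + (0) + (118) + (79) + (12) = 217
Area = |Σ|/2 = 108.5.
Hole:
Apply the shoelace (surveyor's) formula: 2A = Σ (x_i·y_{i+1} − x_{i+1}·y_i), indices taken mod 3.
Σ = (-14) + (-14) + (38) = 10
Area = |Σ|/2 = 5.
Net area = 108.5 − 5 = 103.5.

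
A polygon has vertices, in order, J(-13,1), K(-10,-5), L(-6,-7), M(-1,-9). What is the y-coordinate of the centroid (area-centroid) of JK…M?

Apply the shoelace formula. First the cross-terms c_i = x_i·y_{i+1} − x_{i+1}·y_i:
  75, 40, 47, -118  ⇒  2A = 44, A = 22.
Then Σ (y_i + y_{i+1})·c_i = -588, so ȳ = -588 / (6·22) = -49/11.

-49/11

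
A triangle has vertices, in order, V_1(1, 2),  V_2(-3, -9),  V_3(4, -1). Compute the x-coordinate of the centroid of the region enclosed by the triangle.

Apply the shoelace formula. First the cross-terms c_i = x_i·y_{i+1} − x_{i+1}·y_i:
  -3, 39, 9  ⇒  2A = 45, A = 22.5.
Then Σ (x_i + x_{i+1})·c_i = 90, so x̄ = 90 / (6·22.5) = 2/3.

2/3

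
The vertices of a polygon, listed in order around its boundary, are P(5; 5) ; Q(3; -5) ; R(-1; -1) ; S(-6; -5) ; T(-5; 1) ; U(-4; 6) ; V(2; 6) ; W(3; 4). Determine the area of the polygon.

78.5

P→Q: (5)(-5) − (3)(5) = -40
Q→R: (3)(-1) − (-1)(-5) = -8
R→S: (-1)(-5) − (-6)(-1) = -1
S→T: (-6)(1) − (-5)(-5) = -31
T→U: (-5)(6) − (-4)(1) = -26
U→V: (-4)(6) − (2)(6) = -36
V→W: (2)(4) − (3)(6) = -10
W→P: (3)(5) − (5)(4) = -5
Σ = -157
Area = |Σ|/2 = 78.5.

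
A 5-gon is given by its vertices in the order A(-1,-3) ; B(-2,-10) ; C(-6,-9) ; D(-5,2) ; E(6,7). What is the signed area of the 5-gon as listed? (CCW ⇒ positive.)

Apply the shoelace formula: 2A = Σ (x_i·y_{i+1} − x_{i+1}·y_i), indices taken mod 5.
A→B: (-1)(-10) − (-2)(-3) = 4
B→C: (-2)(-9) − (-6)(-10) = -42
C→D: (-6)(2) − (-5)(-9) = -57
D→E: (-5)(7) − (6)(2) = -47
E→A: (6)(-3) − (-1)(7) = -11
Σ = -153
Signed area = Σ/2 = -76.5 (negative ⇒ clockwise traversal).

-76.5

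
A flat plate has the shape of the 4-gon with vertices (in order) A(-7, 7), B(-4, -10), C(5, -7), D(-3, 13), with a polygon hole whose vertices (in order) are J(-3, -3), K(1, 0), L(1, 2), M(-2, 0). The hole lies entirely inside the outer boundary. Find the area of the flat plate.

Outer boundary:
Cross-terms: 98, 78, 44, 70  ⇒  Σ = 290
Area = |Σ|/2 = 145.
Hole:
Apply the shoelace (surveyor's) formula: 2A = Σ (x_i·y_{i+1} − x_{i+1}·y_i), indices taken mod 4.
Σ = (3) + (2) + (4) + (6) = 15
Area = |Σ|/2 = 7.5.
Net area = 145 − 7.5 = 137.5.

137.5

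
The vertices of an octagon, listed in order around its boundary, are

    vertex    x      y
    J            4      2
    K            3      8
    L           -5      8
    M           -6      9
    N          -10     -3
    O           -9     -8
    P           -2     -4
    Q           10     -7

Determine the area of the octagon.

Apply Gauss's area formula: 2A = Σ (x_i·y_{i+1} − x_{i+1}·y_i), indices taken mod 8.
J→K: (4)(8) − (3)(2) = 26
K→L: (3)(8) − (-5)(8) = 64
L→M: (-5)(9) − (-6)(8) = 3
M→N: (-6)(-3) − (-10)(9) = 108
N→O: (-10)(-8) − (-9)(-3) = 53
O→P: (-9)(-4) − (-2)(-8) = 20
P→Q: (-2)(-7) − (10)(-4) = 54
Q→J: (10)(2) − (4)(-7) = 48
Σ = 376
Area = |Σ|/2 = 188.

188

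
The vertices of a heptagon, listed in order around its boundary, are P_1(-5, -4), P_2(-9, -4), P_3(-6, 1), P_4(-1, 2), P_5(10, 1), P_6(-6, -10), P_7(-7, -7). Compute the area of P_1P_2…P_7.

Apply the shoelace formula: 2A = Σ (x_i·y_{i+1} − x_{i+1}·y_i), indices taken mod 7.
Σ = (-16) + (-33) + (-11) + (-21) + (-94) + (-28) + (-7) = -210
Area = |Σ|/2 = 105.

105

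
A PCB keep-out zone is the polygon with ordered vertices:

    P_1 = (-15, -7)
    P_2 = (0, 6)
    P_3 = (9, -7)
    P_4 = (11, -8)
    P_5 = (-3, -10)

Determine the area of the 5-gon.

Apply the shoelace (surveyor's) formula: 2A = Σ (x_i·y_{i+1} − x_{i+1}·y_i), indices taken mod 5.
P_1→P_2: (-15)(6) − (0)(-7) = -90
P_2→P_3: (0)(-7) − (9)(6) = -54
P_3→P_4: (9)(-8) − (11)(-7) = 5
P_4→P_5: (11)(-10) − (-3)(-8) = -134
P_5→P_1: (-3)(-7) − (-15)(-10) = -129
Σ = -402
Area = |Σ|/2 = 201.

201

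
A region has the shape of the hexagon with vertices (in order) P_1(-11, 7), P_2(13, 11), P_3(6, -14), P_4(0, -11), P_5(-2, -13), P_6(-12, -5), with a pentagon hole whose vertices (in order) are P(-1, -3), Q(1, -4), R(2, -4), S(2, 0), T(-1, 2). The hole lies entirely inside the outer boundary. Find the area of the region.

402.5

Outer boundary:
Apply Gauss's area formula: 2A = Σ (x_i·y_{i+1} − x_{i+1}·y_i), indices taken mod 6.
Cross-terms: -212, -248, -66, -22, -146, -139  ⇒  Σ = -833
Area = |Σ|/2 = 416.5.
Hole:
Apply the shoelace (surveyor's) formula: 2A = Σ (x_i·y_{i+1} − x_{i+1}·y_i), indices taken mod 5.
Σ = (7) + (4) + (8) + (4) + (5) = 28
Area = |Σ|/2 = 14.
Net area = 416.5 − 14 = 402.5.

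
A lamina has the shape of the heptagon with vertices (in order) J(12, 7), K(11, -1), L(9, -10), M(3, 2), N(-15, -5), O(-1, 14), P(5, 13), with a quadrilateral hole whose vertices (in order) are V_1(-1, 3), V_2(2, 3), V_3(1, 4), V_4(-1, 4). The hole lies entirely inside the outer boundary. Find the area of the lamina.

Outer boundary:
Σ = (-89) + (-101) + (48) + (15) + (-215) + (-83) + (-121) = -546
Area = |Σ|/2 = 273.
Hole:
Apply the surveyor's formula: 2A = Σ (x_i·y_{i+1} − x_{i+1}·y_i), indices taken mod 4.
V_1→V_2: (-1)(3) − (2)(3) = -9
V_2→V_3: (2)(4) − (1)(3) = 5
V_3→V_4: (1)(4) − (-1)(4) = 8
V_4→V_1: (-1)(3) − (-1)(4) = 1
Σ = 5
Area = |Σ|/2 = 2.5.
Net area = 273 − 2.5 = 270.5.

270.5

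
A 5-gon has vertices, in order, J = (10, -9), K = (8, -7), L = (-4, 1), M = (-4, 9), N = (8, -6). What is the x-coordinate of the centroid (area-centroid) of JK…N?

Apply the surveyor's formula. First the cross-terms c_i = x_i·y_{i+1} − x_{i+1}·y_i:
  2, -20, -32, -48, -12  ⇒  2A = -110, A = -55.
Then Σ (x_i + x_{i+1})·c_i = -196, so x̄ = -196 / (6·(-55)) = 98/165.

98/165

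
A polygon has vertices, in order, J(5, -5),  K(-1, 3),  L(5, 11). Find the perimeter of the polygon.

36

|JK| = √((-6)² + (8)²) = √100 = 10
|KL| = √((6)² + (8)²) = √100 = 10
|LJ| = √((0)² + (-16)²) = √256 = 16
Perimeter = 10 + 10 + 16 = 36.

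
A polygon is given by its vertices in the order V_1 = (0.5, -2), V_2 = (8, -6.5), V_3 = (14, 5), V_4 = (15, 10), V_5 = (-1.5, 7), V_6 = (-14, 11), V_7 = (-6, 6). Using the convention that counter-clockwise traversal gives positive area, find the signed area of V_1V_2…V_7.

Apply the shoelace formula: 2A = Σ (x_i·y_{i+1} − x_{i+1}·y_i), indices taken mod 7.
Σ = (12.75) + (131) + (65) + (120) + (81.5) + (-18) + (9) = 401.25
Signed area = Σ/2 = 200.625 (positive ⇒ counter-clockwise traversal).

200.625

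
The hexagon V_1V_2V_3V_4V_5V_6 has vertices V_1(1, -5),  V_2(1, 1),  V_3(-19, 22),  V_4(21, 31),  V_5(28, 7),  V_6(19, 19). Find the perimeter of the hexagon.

146

|V_1V_2| = √((0)² + (6)²) = √36 = 6
|V_2V_3| = √((-20)² + (21)²) = √841 = 29
|V_3V_4| = √((40)² + (9)²) = √1681 = 41
|V_4V_5| = √((7)² + (-24)²) = √625 = 25
|V_5V_6| = √((-9)² + (12)²) = √225 = 15
|V_6V_1| = √((-18)² + (-24)²) = √900 = 30
Perimeter = 6 + 29 + 41 + 25 + 15 + 30 = 146.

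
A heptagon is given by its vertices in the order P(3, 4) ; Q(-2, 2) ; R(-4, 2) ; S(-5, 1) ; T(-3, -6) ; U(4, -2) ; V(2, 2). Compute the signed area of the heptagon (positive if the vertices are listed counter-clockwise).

Apply Gauss's area formula: 2A = Σ (x_i·y_{i+1} − x_{i+1}·y_i), indices taken mod 7.
P→Q: (3)(2) − (-2)(4) = 14
Q→R: (-2)(2) − (-4)(2) = 4
R→S: (-4)(1) − (-5)(2) = 6
S→T: (-5)(-6) − (-3)(1) = 33
T→U: (-3)(-2) − (4)(-6) = 30
U→V: (4)(2) − (2)(-2) = 12
V→P: (2)(4) − (3)(2) = 2
Σ = 101
Signed area = Σ/2 = 50.5 (positive ⇒ counter-clockwise traversal).

50.5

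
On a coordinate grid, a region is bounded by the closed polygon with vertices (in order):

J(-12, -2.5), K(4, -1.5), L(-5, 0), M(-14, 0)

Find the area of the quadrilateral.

27.75

Apply Gauss's area formula: 2A = Σ (x_i·y_{i+1} − x_{i+1}·y_i), indices taken mod 4.
Σ = (28) + (-7.5) + (0) + (35) = 55.5
Area = |Σ|/2 = 27.75.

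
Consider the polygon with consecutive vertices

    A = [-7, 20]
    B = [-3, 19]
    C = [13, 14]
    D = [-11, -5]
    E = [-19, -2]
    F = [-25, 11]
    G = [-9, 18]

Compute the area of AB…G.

505

Apply the surveyor's formula: 2A = Σ (x_i·y_{i+1} − x_{i+1}·y_i), indices taken mod 7.
Σ = (-73) + (-289) + (89) + (-73) + (-259) + (-351) + (-54) = -1010
Area = |Σ|/2 = 505.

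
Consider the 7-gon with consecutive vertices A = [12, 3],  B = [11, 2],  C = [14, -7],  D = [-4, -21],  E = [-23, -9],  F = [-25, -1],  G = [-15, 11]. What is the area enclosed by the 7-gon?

776

Apply the shoelace (surveyor's) formula: 2A = Σ (x_i·y_{i+1} − x_{i+1}·y_i), indices taken mod 7.
Cross-terms: -9, -105, -322, -447, -202, -290, -177  ⇒  Σ = -1552
Area = |Σ|/2 = 776.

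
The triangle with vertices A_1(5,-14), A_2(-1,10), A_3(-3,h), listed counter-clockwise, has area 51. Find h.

1

The doubled signed area Σ (x_i y_{i+1} − x_{i+1} y_i) is linear in h.
With h=0 it equals 108; the coefficient of h is -6 (from the two edges through A_3).
So -6·h + 108 = 2·51 = 102 ⇒ h = 1.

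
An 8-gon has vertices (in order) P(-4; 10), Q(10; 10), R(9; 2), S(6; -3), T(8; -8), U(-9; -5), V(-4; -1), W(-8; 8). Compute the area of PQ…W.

Apply the shoelace formula: 2A = Σ (x_i·y_{i+1} − x_{i+1}·y_i), indices taken mod 8.
Σ = (-140) + (-70) + (-39) + (-24) + (-112) + (-11) + (-40) + (-48) = -484
Area = |Σ|/2 = 242.

242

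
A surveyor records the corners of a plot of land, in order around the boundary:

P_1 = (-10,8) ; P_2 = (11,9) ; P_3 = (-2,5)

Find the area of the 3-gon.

35.5

Cross-terms: -178, 73, 34  ⇒  Σ = -71
Area = |Σ|/2 = 35.5.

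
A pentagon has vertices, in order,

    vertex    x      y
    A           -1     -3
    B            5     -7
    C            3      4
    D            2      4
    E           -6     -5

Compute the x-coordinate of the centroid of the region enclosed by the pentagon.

289/282

Apply the shoelace formula. First the cross-terms c_i = x_i·y_{i+1} − x_{i+1}·y_i:
  22, 41, 4, 14, 13  ⇒  2A = 94, A = 47.
Then Σ (x_i + x_{i+1})·c_i = 289, so x̄ = 289 / (6·47) = 289/282.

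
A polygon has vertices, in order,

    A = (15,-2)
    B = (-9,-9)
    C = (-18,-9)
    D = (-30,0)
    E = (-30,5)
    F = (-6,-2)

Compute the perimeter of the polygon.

100

|AB| = √((-24)² + (-7)²) = √625 = 25
|BC| = √((-9)² + (0)²) = √81 = 9
|CD| = √((-12)² + (9)²) = √225 = 15
|DE| = √((0)² + (5)²) = √25 = 5
|EF| = √((24)² + (-7)²) = √625 = 25
|FA| = √((21)² + (0)²) = √441 = 21
Perimeter = 25 + 9 + 15 + 5 + 25 + 21 = 100.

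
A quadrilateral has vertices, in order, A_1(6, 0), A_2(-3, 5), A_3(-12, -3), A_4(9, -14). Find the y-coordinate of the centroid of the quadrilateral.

Apply the surveyor's formula. First the cross-terms c_i = x_i·y_{i+1} − x_{i+1}·y_i:
  30, 69, 195, 84  ⇒  2A = 378, A = 189.
Then Σ (y_i + y_{i+1})·c_i = -4203, so ȳ = -4203 / (6·189) = -467/126.

-467/126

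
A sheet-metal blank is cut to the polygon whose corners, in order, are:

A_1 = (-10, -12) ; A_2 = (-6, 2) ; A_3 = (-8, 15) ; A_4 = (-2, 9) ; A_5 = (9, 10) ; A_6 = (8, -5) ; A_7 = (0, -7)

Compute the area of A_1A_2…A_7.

Apply Gauss's area formula: 2A = Σ (x_i·y_{i+1} − x_{i+1}·y_i), indices taken mod 7.
Σ = (-92) + (-74) + (-42) + (-101) + (-125) + (-56) + (-70) = -560
Area = |Σ|/2 = 280.

280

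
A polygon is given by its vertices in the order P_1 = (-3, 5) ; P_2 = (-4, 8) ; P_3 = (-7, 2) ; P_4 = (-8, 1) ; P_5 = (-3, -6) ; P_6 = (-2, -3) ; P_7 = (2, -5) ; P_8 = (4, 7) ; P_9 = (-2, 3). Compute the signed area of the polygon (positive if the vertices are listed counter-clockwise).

Apply the surveyor's formula: 2A = Σ (x_i·y_{i+1} − x_{i+1}·y_i), indices taken mod 9.
Σ = (-4) + (48) + (9) + (51) + (-3) + (16) + (34) + (26) + (-1) = 176
Signed area = Σ/2 = 88 (positive ⇒ counter-clockwise traversal).

88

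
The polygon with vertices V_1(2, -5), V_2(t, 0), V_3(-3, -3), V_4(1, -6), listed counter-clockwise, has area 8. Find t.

Write out the shoelace sum; only the two edges meeting at V_2 involve t:
2·Area = [(2·0 − t·(-5)) + (t·(-3) − (-3)·0)] + 28
       = 2·t + 28 = 16
⇒ t = -6.

-6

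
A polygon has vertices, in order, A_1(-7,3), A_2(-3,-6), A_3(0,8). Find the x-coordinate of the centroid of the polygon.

-10/3

Apply the shoelace (surveyor's) formula. First the cross-terms c_i = x_i·y_{i+1} − x_{i+1}·y_i:
  51, -24, 56  ⇒  2A = 83, A = 41.5.
Then Σ (x_i + x_{i+1})·c_i = -830, so x̄ = -830 / (6·41.5) = -10/3.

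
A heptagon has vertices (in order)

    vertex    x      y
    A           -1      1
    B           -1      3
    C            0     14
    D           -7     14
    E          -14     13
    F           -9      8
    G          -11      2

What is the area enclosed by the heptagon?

126.5

Apply the surveyor's formula: 2A = Σ (x_i·y_{i+1} − x_{i+1}·y_i), indices taken mod 7.
A→B: (-1)(3) − (-1)(1) = -2
B→C: (-1)(14) − (0)(3) = -14
C→D: (0)(14) − (-7)(14) = 98
D→E: (-7)(13) − (-14)(14) = 105
E→F: (-14)(8) − (-9)(13) = 5
F→G: (-9)(2) − (-11)(8) = 70
G→A: (-11)(1) − (-1)(2) = -9
Σ = 253
Area = |Σ|/2 = 126.5.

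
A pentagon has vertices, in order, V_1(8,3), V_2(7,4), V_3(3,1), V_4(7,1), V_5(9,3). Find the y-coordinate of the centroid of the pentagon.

Apply Gauss's area formula. First the cross-terms c_i = x_i·y_{i+1} − x_{i+1}·y_i:
  11, -5, -4, 12, 3  ⇒  2A = 17, A = 8.5.
Then Σ (y_i + y_{i+1})·c_i = 110, so ȳ = 110 / (6·8.5) = 110/51.

110/51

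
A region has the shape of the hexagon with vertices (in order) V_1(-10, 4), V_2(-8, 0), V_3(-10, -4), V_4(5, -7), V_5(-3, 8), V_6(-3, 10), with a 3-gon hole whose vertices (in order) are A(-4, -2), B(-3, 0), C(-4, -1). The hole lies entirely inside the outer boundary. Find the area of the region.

127

Outer boundary:
Cross-terms: 32, 32, 90, 19, -6, 88  ⇒  Σ = 255
Area = |Σ|/2 = 127.5.
Hole:
A→B: (-4)(0) − (-3)(-2) = -6
B→C: (-3)(-1) − (-4)(0) = 3
C→A: (-4)(-2) − (-4)(-1) = 4
Σ = 1
Area = |Σ|/2 = 0.5.
Net area = 127.5 − 0.5 = 127.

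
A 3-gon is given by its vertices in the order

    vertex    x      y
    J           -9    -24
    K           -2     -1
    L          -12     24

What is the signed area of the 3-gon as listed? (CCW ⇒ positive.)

Apply the shoelace (surveyor's) formula: 2A = Σ (x_i·y_{i+1} − x_{i+1}·y_i), indices taken mod 3.
J→K: (-9)(-1) − (-2)(-24) = -39
K→L: (-2)(24) − (-12)(-1) = -60
L→J: (-12)(-24) − (-9)(24) = 504
Σ = 405
Signed area = Σ/2 = 202.5 (positive ⇒ counter-clockwise traversal).

202.5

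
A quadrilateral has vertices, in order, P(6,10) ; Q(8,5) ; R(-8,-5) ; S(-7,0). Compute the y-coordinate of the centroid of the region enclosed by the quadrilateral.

Apply Gauss's area formula. First the cross-terms c_i = x_i·y_{i+1} − x_{i+1}·y_i:
  -50, 0, -35, -70  ⇒  2A = -155, A = -77.5.
Then Σ (y_i + y_{i+1})·c_i = -1275, so ȳ = -1275 / (6·(-77.5)) = 85/31.

85/31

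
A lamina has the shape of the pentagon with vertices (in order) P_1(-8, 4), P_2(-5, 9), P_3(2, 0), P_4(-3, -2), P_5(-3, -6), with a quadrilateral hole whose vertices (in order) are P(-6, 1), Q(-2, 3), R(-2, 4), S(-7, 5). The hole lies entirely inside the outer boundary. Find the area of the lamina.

49.5

Outer boundary:
Apply the shoelace formula: 2A = Σ (x_i·y_{i+1} − x_{i+1}·y_i), indices taken mod 5.
P_1→P_2: (-8)(9) − (-5)(4) = -52
P_2→P_3: (-5)(0) − (2)(9) = -18
P_3→P_4: (2)(-2) − (-3)(0) = -4
P_4→P_5: (-3)(-6) − (-3)(-2) = 12
P_5→P_1: (-3)(4) − (-8)(-6) = -60
Σ = -122
Area = |Σ|/2 = 61.
Hole:
Apply Gauss's area formula: 2A = Σ (x_i·y_{i+1} − x_{i+1}·y_i), indices taken mod 4.
Σ = (-16) + (-2) + (18) + (23) = 23
Area = |Σ|/2 = 11.5.
Net area = 61 − 11.5 = 49.5.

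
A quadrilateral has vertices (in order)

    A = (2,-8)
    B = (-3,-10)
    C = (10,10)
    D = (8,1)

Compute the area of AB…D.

55

Apply Gauss's area formula: 2A = Σ (x_i·y_{i+1} − x_{i+1}·y_i), indices taken mod 4.
Σ = (-44) + (70) + (-70) + (-66) = -110
Area = |Σ|/2 = 55.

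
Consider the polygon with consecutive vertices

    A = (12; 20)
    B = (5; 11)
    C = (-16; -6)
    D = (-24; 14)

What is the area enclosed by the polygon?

Σ = (32) + (146) + (-368) + (-648) = -838
Area = |Σ|/2 = 419.

419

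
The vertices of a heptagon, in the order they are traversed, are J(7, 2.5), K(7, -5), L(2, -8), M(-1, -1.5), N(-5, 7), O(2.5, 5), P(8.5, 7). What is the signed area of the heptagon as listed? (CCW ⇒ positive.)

Apply Gauss's area formula: 2A = Σ (x_i·y_{i+1} − x_{i+1}·y_i), indices taken mod 7.
Cross-terms: -52.5, -46, -11, -14.5, -42.5, -25, -27.75  ⇒  Σ = -219.25
Signed area = Σ/2 = -109.625 (negative ⇒ clockwise traversal).

-109.625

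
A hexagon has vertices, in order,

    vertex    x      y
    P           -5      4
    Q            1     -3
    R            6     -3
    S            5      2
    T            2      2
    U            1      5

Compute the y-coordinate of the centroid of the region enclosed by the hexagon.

Apply the surveyor's formula. First the cross-terms c_i = x_i·y_{i+1} − x_{i+1}·y_i:
  11, 15, 27, 6, 8, 29  ⇒  2A = 96, A = 48.
Then Σ (y_i + y_{i+1})·c_i = 235, so ȳ = 235 / (6·48) = 235/288.

235/288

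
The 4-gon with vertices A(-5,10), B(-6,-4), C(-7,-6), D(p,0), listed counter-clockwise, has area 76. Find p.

The doubled signed area Σ (x_i y_{i+1} − x_{i+1} y_i) is linear in p.
With p=0 it equals 88; the coefficient of p is 16 (from the two edges through D).
So 16·p + 88 = 2·76 = 152 ⇒ p = 4.

4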